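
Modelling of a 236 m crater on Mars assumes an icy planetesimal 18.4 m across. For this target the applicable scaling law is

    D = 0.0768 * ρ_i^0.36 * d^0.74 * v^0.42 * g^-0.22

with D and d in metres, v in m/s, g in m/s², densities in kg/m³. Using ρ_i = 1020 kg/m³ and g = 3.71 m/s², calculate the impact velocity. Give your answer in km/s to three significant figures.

Rearranging for v: v = [D / (0.0768 · 1020^0.36 · 18.4^0.74 · 3.71^-0.22)]^(1/0.42).
1020^0.36 = 12.11
18.4^0.74 = 8.629
3.71^-0.22 = 0.7494
Denominator = 0.0768 × 12.11 × 8.629 × 0.7494 = 6.014
D / 6.014 = 236 / 6.014 = 39.24
v = 39.24^(1/0.42) = 39.24^2.381 = 6233 m/s

v ≈ 6.23 km/s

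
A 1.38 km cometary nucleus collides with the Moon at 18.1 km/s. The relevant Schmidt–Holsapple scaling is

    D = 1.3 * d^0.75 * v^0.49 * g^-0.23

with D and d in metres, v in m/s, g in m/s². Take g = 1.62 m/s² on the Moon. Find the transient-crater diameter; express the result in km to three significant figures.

D ≈ 32.1 km

In SI units: d = 1380 m, v = 18100 m/s.
d^0.75 = 1380^0.75 = 226.4
v^0.49 = 18100^0.49 = 122.0
g^-0.23 = 1.62^-0.23 = 0.8950
D = 1.3 × 226.4 × 122.0 × 0.8950 = 32137 m
   = 32.14 km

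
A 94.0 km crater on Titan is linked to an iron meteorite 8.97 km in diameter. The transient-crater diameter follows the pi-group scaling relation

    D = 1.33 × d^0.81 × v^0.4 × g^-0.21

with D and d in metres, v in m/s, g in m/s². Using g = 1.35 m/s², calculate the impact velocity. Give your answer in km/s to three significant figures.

v ≈ 15.4 km/s

Rearranging for v: v = [D / (1.33 · 8970^0.81 · 1.35^-0.21)]^(1/0.4).
D = 94000 m.
8970^0.81 = 1591
1.35^-0.21 = 0.9389
Denominator = 1.33 × 1591 × 0.9389 = 1987
D / 1987 = 94000 / 1987 = 47.31
v = 47.31^(1/0.4) = 47.31^2.5 = 15395 m/s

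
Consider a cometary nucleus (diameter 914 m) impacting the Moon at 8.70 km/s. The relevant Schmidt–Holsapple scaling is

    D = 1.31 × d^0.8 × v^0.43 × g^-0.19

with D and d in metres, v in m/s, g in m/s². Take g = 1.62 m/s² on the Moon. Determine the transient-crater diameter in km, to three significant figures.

In SI units: v = 8700 m/s.
d^0.8 = 914^0.8 = 233.8
v^0.43 = 8700^0.43 = 49.43
g^-0.19 = 1.62^-0.19 = 0.9124
D = 1.31 × 233.8 × 49.43 × 0.9124 = 13813 m
   = 13.81 km

D ≈ 13.8 km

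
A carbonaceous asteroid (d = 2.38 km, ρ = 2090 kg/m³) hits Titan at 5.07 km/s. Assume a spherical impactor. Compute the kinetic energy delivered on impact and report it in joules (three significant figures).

E ≈ 1.90 × 10^20 J

d = 2380 m; v = 5070 m/s.
Mass m = (π/6) ρ d³ = (π/6) × 2090 × (2380)³ = 1.475 × 10^13 kg
E = ½ m v² = 0.5 × 1.475 × 10^13 × (5070)² = 1.896 × 10^20 J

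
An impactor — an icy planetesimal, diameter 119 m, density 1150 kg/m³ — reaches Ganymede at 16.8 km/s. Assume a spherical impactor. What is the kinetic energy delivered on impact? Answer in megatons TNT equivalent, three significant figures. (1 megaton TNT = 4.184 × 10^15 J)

E ≈ 34.2 Mt TNT

v = 16800 m/s.
Mass m = (π/6) ρ d³ = (π/6) × 1150 × (119)³ = 1.015 × 10^9 kg
E = ½ m v² = 0.5 × 1.015 × 10^9 × (16800)² = 1.432 × 10^17 J
   = 1.432 × 10^17 / 4.184×10^15 = 34.23 Mt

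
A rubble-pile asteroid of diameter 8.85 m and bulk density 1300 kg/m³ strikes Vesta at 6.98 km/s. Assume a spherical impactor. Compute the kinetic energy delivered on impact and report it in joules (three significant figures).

E ≈ 1.15 × 10^13 J

v = 6980 m/s.
Mass m = (π/6) ρ d³ = (π/6) × 1300 × (8.85)³ = 4.718 × 10^5 kg
E = ½ m v² = 0.5 × 4.718 × 10^5 × (6980)² = 1.149 × 10^13 J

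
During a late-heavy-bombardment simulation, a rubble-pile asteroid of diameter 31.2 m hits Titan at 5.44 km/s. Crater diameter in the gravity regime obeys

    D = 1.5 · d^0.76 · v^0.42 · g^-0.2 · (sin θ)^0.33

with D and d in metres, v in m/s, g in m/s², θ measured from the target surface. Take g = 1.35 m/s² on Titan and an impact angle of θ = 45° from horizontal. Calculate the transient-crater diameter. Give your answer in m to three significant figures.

D ≈ 638 m

In SI units: v = 5440 m/s.
d^0.76 = 31.2^0.76 = 13.66
v^0.42 = 5440^0.42 = 37.06
g^-0.2 = 1.35^-0.2 = 0.9417
(sin 45°)^0.33 = 0.7071^0.33 = 0.8919
D = 1.5 × 13.66 × 37.06 × 0.9417 × 0.8919 = 637.8 m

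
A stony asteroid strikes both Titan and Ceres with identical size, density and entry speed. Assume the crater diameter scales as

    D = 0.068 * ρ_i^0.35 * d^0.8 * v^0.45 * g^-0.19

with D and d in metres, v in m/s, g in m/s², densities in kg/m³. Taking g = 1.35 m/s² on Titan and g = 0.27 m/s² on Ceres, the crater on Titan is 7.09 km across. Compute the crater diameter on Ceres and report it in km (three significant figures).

D ≈ 9.63 km

All impactor-dependent factors cancel in the ratio, leaving D_Ceres/D_Titan = (g_Ceres/g_Titan)^-0.19.
(0.27/1.35)^-0.19 = 0.2000^-0.19 = 1.358
D_Ceres = 1.358 × 7.09 km = 9.63 km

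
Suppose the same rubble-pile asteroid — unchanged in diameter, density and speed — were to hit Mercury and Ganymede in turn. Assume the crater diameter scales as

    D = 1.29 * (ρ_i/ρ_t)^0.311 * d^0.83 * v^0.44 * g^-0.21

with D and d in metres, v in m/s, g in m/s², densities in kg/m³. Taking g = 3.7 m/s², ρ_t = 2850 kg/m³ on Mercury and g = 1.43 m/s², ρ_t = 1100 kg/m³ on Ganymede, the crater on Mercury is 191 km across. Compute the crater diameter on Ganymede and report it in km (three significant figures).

D ≈ 314 km

The impactor-only factors (d, v, ρ_i) cancel in the ratio, leaving D_Ganymede/D_Mercury = (g_Ganymede/g_Mercury)^-0.21 · (ρ_t,Mercury/ρ_t,Ganymede)^0.311.
(1.43/3.7)^-0.21 = 0.3865^-0.21 = 1.221
(2850/1100)^0.311 = 2.591^0.311 = 1.345
Ratio = 1.221 × 1.345 = 1.642
D_Ganymede = 1.642 × 191 km = 314 km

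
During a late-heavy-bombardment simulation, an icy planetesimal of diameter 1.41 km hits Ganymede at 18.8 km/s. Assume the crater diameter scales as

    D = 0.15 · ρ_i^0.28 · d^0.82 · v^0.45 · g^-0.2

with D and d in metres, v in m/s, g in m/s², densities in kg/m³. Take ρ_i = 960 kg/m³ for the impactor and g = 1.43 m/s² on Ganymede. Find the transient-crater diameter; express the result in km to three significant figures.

In SI units: d = 1410 m, v = 18800 m/s.
ρ_i^0.28 = 960^0.28 = 6.840
d^0.82 = 1410^0.82 = 382.3
v^0.45 = 18800^0.45 = 83.82
g^-0.2 = 1.43^-0.2 = 0.9310
D = 0.15 × 6.840 × 382.3 × 83.82 × 0.9310 = 30609 m
   = 30.61 km

D ≈ 30.6 km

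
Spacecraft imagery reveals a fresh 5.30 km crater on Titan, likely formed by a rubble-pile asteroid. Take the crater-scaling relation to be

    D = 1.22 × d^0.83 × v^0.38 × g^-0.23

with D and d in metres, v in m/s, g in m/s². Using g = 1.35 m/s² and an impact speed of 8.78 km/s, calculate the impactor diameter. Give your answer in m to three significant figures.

d ≈ 411 m

Rearranging for d: d = [D / (1.22 · 8780^0.38 · 1.35^-0.23)]^(1/0.83).
D = 5300 m.
8780^0.38 = 31.52
1.35^-0.23 = 0.9333
Denominator = 1.22 × 31.52 × 0.9333 = 35.89
D / 35.89 = 5300 / 35.89 = 147.7
d = 147.7^(1/0.83) = 147.7^1.2048 = 410.8 m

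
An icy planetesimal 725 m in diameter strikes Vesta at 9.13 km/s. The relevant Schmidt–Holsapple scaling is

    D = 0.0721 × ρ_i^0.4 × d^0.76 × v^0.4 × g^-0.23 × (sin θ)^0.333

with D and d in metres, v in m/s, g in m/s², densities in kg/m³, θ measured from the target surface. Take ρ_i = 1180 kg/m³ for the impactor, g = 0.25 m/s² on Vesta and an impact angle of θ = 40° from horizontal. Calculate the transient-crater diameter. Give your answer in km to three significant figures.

In SI units: v = 9130 m/s.
ρ_i^0.4 = 1180^0.4 = 16.93
d^0.76 = 725^0.76 = 149.2
v^0.4 = 9130^0.4 = 38.39
g^-0.23 = 0.25^-0.23 = 1.376
(sin 40°)^0.333 = 0.6428^0.333 = 0.8632
D = 0.0721 × 16.93 × 149.2 × 38.39 × 1.376 × 0.8632 = 8304 m
   = 8.304 km

D ≈ 8.30 km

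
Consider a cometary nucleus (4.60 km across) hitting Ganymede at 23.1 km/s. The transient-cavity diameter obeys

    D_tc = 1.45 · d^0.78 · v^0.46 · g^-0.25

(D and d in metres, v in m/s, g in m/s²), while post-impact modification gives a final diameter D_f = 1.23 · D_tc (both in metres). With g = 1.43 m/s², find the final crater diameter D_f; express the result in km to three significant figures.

In SI: d = 4600 m, v = 23100 m/s.
d^0.78 = 4600^0.78 = 719.4
v^0.46 = 23100^0.46 = 101.7
g^-0.25 = 1.43^-0.25 = 0.9145
D_tc = 1.45 × 719.4 × 101.7 × 0.9145 = 97020 m
D_f = 1.23 × 97020 = 1.193 × 10^5 m
     = 119.3 km

D_f ≈ 119 km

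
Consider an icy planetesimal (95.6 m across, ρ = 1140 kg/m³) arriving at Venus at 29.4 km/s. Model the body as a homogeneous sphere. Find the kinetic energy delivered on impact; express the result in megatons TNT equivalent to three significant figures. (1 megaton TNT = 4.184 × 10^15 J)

E ≈ 53.9 Mt TNT

v = 29400 m/s.
Mass m = (π/6) ρ d³ = (π/6) × 1140 × (95.6)³ = 5.215 × 10^8 kg
E = ½ m v² = 0.5 × 5.215 × 10^8 × (29400)² = 2.254 × 10^17 J
   = 2.254 × 10^17 / 4.184×10^15 = 53.87 Mt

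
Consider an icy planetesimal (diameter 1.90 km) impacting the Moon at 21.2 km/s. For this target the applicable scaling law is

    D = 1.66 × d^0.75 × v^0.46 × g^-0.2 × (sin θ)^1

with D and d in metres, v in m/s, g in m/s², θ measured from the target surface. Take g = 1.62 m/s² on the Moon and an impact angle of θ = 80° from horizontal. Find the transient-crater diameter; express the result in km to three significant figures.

D ≈ 41.8 km

In SI units: d = 1900 m, v = 21200 m/s.
d^0.75 = 1900^0.75 = 287.8
v^0.46 = 21200^0.46 = 97.75
g^-0.2 = 1.62^-0.2 = 0.9080
(sin 80°)^1 = 0.9848^1 = 0.9848
D = 1.66 × 287.8 × 97.75 × 0.9080 × 0.9848 = 41759 m
   = 41.76 km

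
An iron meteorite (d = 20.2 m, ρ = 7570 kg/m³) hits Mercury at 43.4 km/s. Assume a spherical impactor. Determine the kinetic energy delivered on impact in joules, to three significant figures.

v = 43400 m/s.
Mass m = (π/6) ρ d³ = (π/6) × 7570 × (20.2)³ = 3.267 × 10^7 kg
E = ½ m v² = 0.5 × 3.267 × 10^7 × (43400)² = 3.077 × 10^16 J

E ≈ 3.08 × 10^16 J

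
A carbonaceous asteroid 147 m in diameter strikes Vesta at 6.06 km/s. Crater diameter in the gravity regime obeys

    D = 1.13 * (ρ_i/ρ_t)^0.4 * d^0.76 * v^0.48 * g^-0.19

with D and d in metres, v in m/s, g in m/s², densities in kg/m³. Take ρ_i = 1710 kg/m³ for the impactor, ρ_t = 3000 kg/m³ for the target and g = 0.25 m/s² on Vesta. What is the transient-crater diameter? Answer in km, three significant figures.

D ≈ 3.41 km

In SI units: v = 6060 m/s.
(ρ_i/ρ_t)^0.4 = (1710/3000)^0.4 = 0.7986
d^0.76 = 147^0.76 = 44.38
v^0.48 = 6060^0.48 = 65.40
g^-0.19 = 0.25^-0.19 = 1.301
D = 1.13 × 0.7986 × 44.38 × 65.40 × 1.301 = 3408 m
   = 3.408 km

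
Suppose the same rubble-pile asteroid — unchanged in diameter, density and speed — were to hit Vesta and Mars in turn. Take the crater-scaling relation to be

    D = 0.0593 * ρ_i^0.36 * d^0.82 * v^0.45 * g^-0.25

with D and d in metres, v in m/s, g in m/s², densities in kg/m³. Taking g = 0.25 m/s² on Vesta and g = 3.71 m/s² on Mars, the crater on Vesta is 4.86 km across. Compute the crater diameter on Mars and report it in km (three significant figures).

D ≈ 2.48 km

All impactor-dependent factors cancel in the ratio, leaving D_Mars/D_Vesta = (g_Mars/g_Vesta)^-0.25.
(3.71/0.25)^-0.25 = 14.84^-0.25 = 0.5095
D_Mars = 0.5095 × 4.86 km = 2.48 km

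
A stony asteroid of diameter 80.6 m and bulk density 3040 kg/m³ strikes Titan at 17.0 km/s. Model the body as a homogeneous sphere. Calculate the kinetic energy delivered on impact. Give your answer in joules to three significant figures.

v = 17000 m/s.
Mass m = (π/6) ρ d³ = (π/6) × 3040 × (80.6)³ = 8.334 × 10^8 kg
E = ½ m v² = 0.5 × 8.334 × 10^8 × (17000)² = 1.204 × 10^17 J

E ≈ 1.20 × 10^17 J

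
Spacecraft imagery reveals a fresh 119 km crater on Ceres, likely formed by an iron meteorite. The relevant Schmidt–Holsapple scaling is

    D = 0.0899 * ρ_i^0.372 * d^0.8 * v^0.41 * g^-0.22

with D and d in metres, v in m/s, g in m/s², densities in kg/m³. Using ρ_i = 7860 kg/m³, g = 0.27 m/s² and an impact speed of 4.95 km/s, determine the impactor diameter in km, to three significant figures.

d ≈ 6.18 km

Rearranging for d: d = [D / (0.0899 · 7860^0.372 · 4950^0.41 · 0.27^-0.22)]^(1/0.8).
D = 119000 m.
7860^0.372 = 28.13
4950^0.41 = 32.72
0.27^-0.22 = 1.334
Denominator = 0.0899 × 28.13 × 32.72 × 1.334 = 110.4
D / 110.4 = 119000 / 110.4 = 1078
d = 1078^(1/0.8) = 1078^1.25 = 6177 m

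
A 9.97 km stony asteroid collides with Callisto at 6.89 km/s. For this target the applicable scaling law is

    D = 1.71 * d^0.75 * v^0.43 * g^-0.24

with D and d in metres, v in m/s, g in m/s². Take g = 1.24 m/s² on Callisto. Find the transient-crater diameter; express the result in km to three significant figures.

D ≈ 72.4 km

In SI units: d = 9970 m, v = 6890 m/s.
d^0.75 = 9970^0.75 = 997.7
v^0.43 = 6890^0.43 = 44.71
g^-0.24 = 1.24^-0.24 = 0.9497
D = 1.71 × 997.7 × 44.71 × 0.9497 = 72441 m
   = 72.44 km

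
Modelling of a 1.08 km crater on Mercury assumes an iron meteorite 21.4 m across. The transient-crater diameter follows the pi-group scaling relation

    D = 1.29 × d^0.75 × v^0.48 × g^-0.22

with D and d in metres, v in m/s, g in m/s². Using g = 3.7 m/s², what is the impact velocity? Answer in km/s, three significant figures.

v ≈ 18.7 km/s

Rearranging for v: v = [D / (1.29 · 21.4^0.75 · 3.7^-0.22)]^(1/0.48).
D = 1080 m.
21.4^0.75 = 9.950
3.7^-0.22 = 0.7499
Denominator = 1.29 × 9.950 × 0.7499 = 9.625
D / 9.625 = 1080 / 9.625 = 112.2
v = 112.2^(1/0.48) = 112.2^2.0833 = 18653 m/s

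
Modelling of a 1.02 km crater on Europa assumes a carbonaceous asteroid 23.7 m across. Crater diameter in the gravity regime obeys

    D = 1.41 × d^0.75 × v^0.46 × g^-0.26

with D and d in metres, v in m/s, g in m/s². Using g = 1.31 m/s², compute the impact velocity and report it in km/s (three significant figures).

v ≈ 11.0 km/s

Rearranging for v: v = [D / (1.41 · 23.7^0.75 · 1.31^-0.26)]^(1/0.46).
D = 1020 m.
23.7^0.75 = 10.74
1.31^-0.26 = 0.9322
Denominator = 1.41 × 10.74 × 0.9322 = 14.12
D / 14.12 = 1020 / 14.12 = 72.24
v = 72.24^(1/0.46) = 72.24^2.1739 = 10985 m/s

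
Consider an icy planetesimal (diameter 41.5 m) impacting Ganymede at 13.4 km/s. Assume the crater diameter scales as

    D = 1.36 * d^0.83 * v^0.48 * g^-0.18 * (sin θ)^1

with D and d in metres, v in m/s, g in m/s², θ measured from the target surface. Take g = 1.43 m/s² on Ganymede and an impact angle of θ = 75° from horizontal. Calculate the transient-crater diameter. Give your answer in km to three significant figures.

D ≈ 2.60 km

In SI units: v = 13400 m/s.
d^0.83 = 41.5^0.83 = 22.03
v^0.48 = 13400^0.48 = 95.72
g^-0.18 = 1.43^-0.18 = 0.9376
(sin 75°)^1 = 0.9659^1 = 0.9659
D = 1.36 × 22.03 × 95.72 × 0.9376 × 0.9659 = 2597 m
   = 2.597 km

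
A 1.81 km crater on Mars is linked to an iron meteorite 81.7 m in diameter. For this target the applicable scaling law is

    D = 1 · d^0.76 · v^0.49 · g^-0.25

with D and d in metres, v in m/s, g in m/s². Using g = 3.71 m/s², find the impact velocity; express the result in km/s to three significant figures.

v ≈ 9.40 km/s

Rearranging for v: v = [D / (1 · 81.7^0.76 · 3.71^-0.25)]^(1/0.49).
D = 1810 m.
81.7^0.76 = 28.40
3.71^-0.25 = 0.7205
Denominator = 1 × 28.40 × 0.7205 = 20.46
D / 20.46 = 1810 / 20.46 = 88.47
v = 88.47^(1/0.49) = 88.47^2.0408 = 9398 m/s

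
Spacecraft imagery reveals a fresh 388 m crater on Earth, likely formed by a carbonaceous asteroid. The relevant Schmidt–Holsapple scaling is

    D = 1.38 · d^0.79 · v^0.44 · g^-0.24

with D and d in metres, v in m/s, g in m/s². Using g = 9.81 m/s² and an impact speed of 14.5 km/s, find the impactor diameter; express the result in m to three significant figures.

d ≈ 12.1 m

Rearranging for d: d = [D / (1.38 · 14500^0.44 · 9.81^-0.24)]^(1/0.79).
14500^0.44 = 67.76
9.81^-0.24 = 0.5781
Denominator = 1.38 × 67.76 × 0.5781 = 54.06
D / 54.06 = 388 / 54.06 = 7.177
d = 7.177^(1/0.79) = 7.177^1.2658 = 12.12 m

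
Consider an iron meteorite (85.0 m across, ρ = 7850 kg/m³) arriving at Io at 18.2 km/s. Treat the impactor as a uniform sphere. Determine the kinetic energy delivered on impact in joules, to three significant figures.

v = 18200 m/s.
Mass m = (π/6) ρ d³ = (π/6) × 7850 × (85)³ = 2.524 × 10^9 kg
E = ½ m v² = 0.5 × 2.524 × 10^9 × (18200)² = 4.180 × 10^17 J

E ≈ 4.18 × 10^17 J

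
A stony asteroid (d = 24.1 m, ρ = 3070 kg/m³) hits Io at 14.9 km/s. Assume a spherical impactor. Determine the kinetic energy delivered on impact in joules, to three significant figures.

v = 14900 m/s.
Mass m = (π/6) ρ d³ = (π/6) × 3070 × (24.1)³ = 2.250 × 10^7 kg
E = ½ m v² = 0.5 × 2.250 × 10^7 × (14900)² = 2.498 × 10^15 J

E ≈ 2.50 × 10^15 J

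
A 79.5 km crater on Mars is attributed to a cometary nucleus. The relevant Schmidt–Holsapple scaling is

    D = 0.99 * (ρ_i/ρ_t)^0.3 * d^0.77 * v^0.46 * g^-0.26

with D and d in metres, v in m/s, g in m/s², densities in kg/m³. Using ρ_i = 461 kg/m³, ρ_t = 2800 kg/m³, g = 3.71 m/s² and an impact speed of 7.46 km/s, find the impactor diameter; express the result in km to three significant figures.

d ≈ 35.8 km

Rearranging for d: d = [D / (0.99 · (461/2800)^0.3 · 7460^0.46 · 3.71^-0.26)]^(1/0.77).
D = 79500 m.
(461/2800)^0.3 = 0.5821
7460^0.46 = 60.46
3.71^-0.26 = 0.7112
Denominator = 0.99 × 0.5821 × 60.46 × 0.7112 = 24.78
D / 24.78 = 79500 / 24.78 = 3208
d = 3208^(1/0.77) = 3208^1.2987 = 35772 m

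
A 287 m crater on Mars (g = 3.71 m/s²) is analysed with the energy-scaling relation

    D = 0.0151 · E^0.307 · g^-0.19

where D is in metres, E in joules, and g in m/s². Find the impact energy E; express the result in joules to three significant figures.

E ≈ 1.95 × 10^14 J

Rearranging: E = [D / (0.0151 · g^-0.19)]^(1/0.307).
g^-0.19 = 3.71^-0.19 = 0.7795
D / (0.0151 × 0.7795) = 287 / (0.01177) = 2.438 × 10^4
E = (2.438 × 10^4)^3.2573 = 1.949 × 10^14 J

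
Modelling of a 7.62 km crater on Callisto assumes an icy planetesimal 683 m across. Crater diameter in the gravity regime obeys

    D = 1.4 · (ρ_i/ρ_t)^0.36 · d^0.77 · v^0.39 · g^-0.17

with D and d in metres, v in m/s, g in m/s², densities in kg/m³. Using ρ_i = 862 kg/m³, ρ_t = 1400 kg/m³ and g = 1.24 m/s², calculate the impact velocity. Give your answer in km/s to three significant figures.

Rearranging for v: v = [D / (1.4 · (862/1400)^0.36 · 683^0.77 · 1.24^-0.17)]^(1/0.39).
D = 7620 m.
(862/1400)^0.36 = 0.8398
683^0.77 = 152.2
1.24^-0.17 = 0.9641
Denominator = 1.4 × 0.8398 × 152.2 × 0.9641 = 172.5
D / 172.5 = 7620 / 172.5 = 44.17
v = 44.17^(1/0.39) = 44.17^2.5641 = 16530 m/s

v ≈ 16.5 km/s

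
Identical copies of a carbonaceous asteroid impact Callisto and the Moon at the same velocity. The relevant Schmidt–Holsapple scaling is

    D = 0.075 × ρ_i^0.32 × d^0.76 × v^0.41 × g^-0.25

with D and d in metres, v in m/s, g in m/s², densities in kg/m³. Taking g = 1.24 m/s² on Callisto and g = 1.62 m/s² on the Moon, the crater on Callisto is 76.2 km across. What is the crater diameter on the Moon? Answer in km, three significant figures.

D ≈ 71.3 km

All impactor-dependent factors cancel in the ratio, leaving D_Moon/D_Callisto = (g_Moon/g_Callisto)^-0.25.
(1.62/1.24)^-0.25 = 1.306^-0.25 = 0.9354
D_Moon = 0.9354 × 76.2 km = 71.3 km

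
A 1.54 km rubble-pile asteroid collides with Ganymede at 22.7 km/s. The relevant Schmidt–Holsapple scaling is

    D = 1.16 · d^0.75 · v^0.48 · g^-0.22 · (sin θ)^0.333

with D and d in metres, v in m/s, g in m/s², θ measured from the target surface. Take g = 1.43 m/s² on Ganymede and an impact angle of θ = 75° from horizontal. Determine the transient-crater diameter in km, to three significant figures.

In SI units: d = 1540 m, v = 22700 m/s.
d^0.75 = 1540^0.75 = 245.8
v^0.48 = 22700^0.48 = 123.3
g^-0.22 = 1.43^-0.22 = 0.9243
(sin 75°)^0.333 = 0.9659^0.333 = 0.9885
D = 1.16 × 245.8 × 123.3 × 0.9243 × 0.9885 = 32121 m
   = 32.12 km

D ≈ 32.1 km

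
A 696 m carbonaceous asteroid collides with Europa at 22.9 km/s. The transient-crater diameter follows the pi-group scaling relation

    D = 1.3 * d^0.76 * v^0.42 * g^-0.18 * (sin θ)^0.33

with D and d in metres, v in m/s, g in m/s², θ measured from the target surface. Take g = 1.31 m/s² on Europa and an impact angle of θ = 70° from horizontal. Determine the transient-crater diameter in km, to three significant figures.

In SI units: v = 22900 m/s.
d^0.76 = 696^0.76 = 144.7
v^0.42 = 22900^0.42 = 67.78
g^-0.18 = 1.31^-0.18 = 0.9526
(sin 70°)^0.33 = 0.9397^0.33 = 0.9797
D = 1.3 × 144.7 × 67.78 × 0.9526 × 0.9797 = 11899 m
   = 11.90 km

D ≈ 11.9 km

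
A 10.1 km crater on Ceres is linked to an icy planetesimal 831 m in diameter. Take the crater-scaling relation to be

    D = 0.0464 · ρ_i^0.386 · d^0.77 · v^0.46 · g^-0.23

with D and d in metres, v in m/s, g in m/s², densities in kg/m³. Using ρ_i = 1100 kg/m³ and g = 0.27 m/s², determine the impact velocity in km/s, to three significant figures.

v ≈ 7.59 km/s

Rearranging for v: v = [D / (0.0464 · 1100^0.386 · 831^0.77 · 0.27^-0.23)]^(1/0.46).
D = 10100 m.
1100^0.386 = 14.93
831^0.77 = 177.0
0.27^-0.23 = 1.351
Denominator = 0.0464 × 14.93 × 177.0 × 1.351 = 165.7
D / 165.7 = 10100 / 165.7 = 60.95
v = 60.95^(1/0.46) = 60.95^2.1739 = 7592 m/s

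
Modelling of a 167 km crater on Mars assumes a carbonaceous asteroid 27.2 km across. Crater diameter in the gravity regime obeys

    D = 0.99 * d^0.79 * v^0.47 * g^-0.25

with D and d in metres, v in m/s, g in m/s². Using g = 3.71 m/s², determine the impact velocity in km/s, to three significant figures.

Rearranging for v: v = [D / (0.99 · 27200^0.79 · 3.71^-0.25)]^(1/0.47).
D = 167000 m.
27200^0.79 = 3186
3.71^-0.25 = 0.7205
Denominator = 0.99 × 3186 × 0.7205 = 2273
D / 2273 = 167000 / 2273 = 73.47
v = 73.47^(1/0.47) = 73.47^2.1277 = 9344 m/s

v ≈ 9.34 km/s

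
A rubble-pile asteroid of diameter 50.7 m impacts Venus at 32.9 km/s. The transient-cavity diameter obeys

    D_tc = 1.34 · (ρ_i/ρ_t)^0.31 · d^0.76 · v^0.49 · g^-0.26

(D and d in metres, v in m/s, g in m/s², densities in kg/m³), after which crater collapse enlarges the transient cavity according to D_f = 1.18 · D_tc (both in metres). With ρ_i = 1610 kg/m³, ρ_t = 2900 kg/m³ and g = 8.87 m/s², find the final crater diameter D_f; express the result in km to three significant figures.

D_f ≈ 2.41 km

v = 32900 m/s.
(ρ_i/ρ_t)^0.31 = (1610/2900)^0.31 = 0.8332
d^0.76 = 50.7^0.76 = 19.76
v^0.49 = 32900^0.49 = 163.5
g^-0.26 = 8.87^-0.26 = 0.5669
D_tc = 1.34 × 0.8332 × 19.76 × 163.5 × 0.5669 = 2045 m
D_f = 1.18 × 2045 = 2413 m
     = 2.413 km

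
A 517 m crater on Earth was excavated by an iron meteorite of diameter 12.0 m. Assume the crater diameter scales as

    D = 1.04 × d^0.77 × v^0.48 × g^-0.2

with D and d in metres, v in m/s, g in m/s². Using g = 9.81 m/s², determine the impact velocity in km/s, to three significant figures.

Rearranging for v: v = [D / (1.04 · 12^0.77 · 9.81^-0.2)]^(1/0.48).
12^0.77 = 6.776
9.81^-0.2 = 0.6334
Denominator = 1.04 × 6.776 × 0.6334 = 4.464
D / 4.464 = 517 / 4.464 = 115.8
v = 115.8^(1/0.48) = 115.8^2.0833 = 19922 m/s

v ≈ 19.9 km/s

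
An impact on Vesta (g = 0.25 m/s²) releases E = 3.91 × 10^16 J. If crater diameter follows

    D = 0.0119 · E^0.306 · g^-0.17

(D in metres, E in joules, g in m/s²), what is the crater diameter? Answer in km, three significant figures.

D ≈ 1.80 km

E^0.306 = (3.91 × 10^16)^0.306 = 1.195 × 10^5
g^-0.17 = 0.25^-0.17 = 1.266
D = 0.0119 × 1.195 × 10^5 × 1.266 = 1800 m
   = 1.800 km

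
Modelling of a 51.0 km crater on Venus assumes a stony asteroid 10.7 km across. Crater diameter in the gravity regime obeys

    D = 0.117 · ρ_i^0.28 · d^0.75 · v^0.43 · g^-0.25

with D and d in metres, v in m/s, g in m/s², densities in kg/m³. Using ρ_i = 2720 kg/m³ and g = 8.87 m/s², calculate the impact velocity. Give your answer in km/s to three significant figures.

Rearranging for v: v = [D / (0.117 · 2720^0.28 · 10700^0.75 · 8.87^-0.25)]^(1/0.43).
D = 51000 m.
2720^0.28 = 9.155
10700^0.75 = 1052
8.87^-0.25 = 0.5795
Denominator = 0.117 × 9.155 × 1052 × 0.5795 = 653.0
D / 653.0 = 51000 / 653.0 = 78.10
v = 78.10^(1/0.43) = 78.10^2.3256 = 25209 m/s

v ≈ 25.2 km/s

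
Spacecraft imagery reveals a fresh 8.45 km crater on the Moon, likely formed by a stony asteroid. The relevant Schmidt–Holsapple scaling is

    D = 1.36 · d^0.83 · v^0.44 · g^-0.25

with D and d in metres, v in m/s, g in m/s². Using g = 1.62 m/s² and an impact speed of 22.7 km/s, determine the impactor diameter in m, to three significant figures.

d ≈ 211 m

Rearranging for d: d = [D / (1.36 · 22700^0.44 · 1.62^-0.25)]^(1/0.83).
D = 8450 m.
22700^0.44 = 82.54
1.62^-0.25 = 0.8864
Denominator = 1.36 × 82.54 × 0.8864 = 99.50
D / 99.50 = 8450 / 99.50 = 84.92
d = 84.92^(1/0.83) = 84.92^1.2048 = 210.9 m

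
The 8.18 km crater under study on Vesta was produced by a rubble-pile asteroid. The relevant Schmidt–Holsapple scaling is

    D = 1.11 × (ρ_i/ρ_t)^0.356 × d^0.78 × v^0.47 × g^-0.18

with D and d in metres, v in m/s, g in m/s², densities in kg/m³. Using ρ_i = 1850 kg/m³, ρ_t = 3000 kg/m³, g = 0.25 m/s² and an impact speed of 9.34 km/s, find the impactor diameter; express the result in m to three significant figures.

Rearranging for d: d = [D / (1.11 · (1850/3000)^0.356 · 9340^0.47 · 0.25^-0.18)]^(1/0.78).
D = 8180 m.
(1850/3000)^0.356 = 0.8419
9340^0.47 = 73.46
0.25^-0.18 = 1.283
Denominator = 1.11 × 0.8419 × 73.46 × 1.283 = 88.08
D / 88.08 = 8180 / 88.08 = 92.87
d = 92.87^(1/0.78) = 92.87^1.2821 = 333.4 m

d ≈ 333 m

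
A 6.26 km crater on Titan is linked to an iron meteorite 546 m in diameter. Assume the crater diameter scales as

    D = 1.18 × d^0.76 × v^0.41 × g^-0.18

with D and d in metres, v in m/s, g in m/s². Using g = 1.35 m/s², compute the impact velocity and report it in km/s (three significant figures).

v ≈ 11.7 km/s

Rearranging for v: v = [D / (1.18 · 546^0.76 · 1.35^-0.18)]^(1/0.41).
D = 6260 m.
546^0.76 = 120.3
1.35^-0.18 = 0.9474
Denominator = 1.18 × 120.3 × 0.9474 = 134.5
D / 134.5 = 6260 / 134.5 = 46.54
v = 46.54^(1/0.41) = 46.54^2.439 = 11690 m/s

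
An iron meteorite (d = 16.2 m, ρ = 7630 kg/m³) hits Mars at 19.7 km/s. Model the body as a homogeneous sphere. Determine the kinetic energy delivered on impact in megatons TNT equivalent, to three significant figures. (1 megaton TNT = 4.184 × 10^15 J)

E ≈ 0.788 Mt TNT

v = 19700 m/s.
Mass m = (π/6) ρ d³ = (π/6) × 7630 × (16.2)³ = 1.699 × 10^7 kg
E = ½ m v² = 0.5 × 1.699 × 10^7 × (19700)² = 3.297 × 10^15 J
   = 3.297 × 10^15 / 4.184×10^15 = 0.7880 Mt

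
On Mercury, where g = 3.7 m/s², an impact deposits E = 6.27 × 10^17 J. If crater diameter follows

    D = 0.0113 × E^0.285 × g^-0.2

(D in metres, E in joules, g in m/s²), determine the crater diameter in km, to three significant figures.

E^0.285 = (6.27 × 10^17)^0.285 = 1.181 × 10^5
g^-0.2 = 3.7^-0.2 = 0.7698
D = 0.0113 × 1.181 × 10^5 × 0.7698 = 1027 m
   = 1.027 km

D ≈ 1.03 km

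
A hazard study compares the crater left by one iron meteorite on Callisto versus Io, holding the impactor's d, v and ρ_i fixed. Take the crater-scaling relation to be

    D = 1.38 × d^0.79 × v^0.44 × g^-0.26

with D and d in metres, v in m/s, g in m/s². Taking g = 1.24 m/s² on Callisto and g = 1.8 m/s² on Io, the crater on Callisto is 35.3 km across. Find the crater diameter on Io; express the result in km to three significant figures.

D ≈ 32.0 km

All impactor-dependent factors cancel in the ratio, leaving D_Io/D_Callisto = (g_Io/g_Callisto)^-0.26.
(1.8/1.24)^-0.26 = 1.452^-0.26 = 0.9076
D_Io = 0.9076 × 35.3 km = 32.0 km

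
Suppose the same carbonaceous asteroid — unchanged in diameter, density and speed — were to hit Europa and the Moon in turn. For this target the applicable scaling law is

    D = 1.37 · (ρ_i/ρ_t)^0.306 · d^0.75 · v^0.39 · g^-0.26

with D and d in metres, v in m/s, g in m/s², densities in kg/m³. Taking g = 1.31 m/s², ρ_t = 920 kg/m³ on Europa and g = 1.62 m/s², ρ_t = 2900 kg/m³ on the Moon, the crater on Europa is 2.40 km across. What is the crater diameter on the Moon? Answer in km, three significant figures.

The impactor-only factors (d, v, ρ_i) cancel in the ratio, leaving D_Moon/D_Europa = (g_Moon/g_Europa)^-0.26 · (ρ_t,Europa/ρ_t,Moon)^0.306.
(1.62/1.31)^-0.26 = 1.237^-0.26 = 0.9462
(920/2900)^0.306 = 0.3172^0.306 = 0.7037
Ratio = 0.9462 × 0.7037 = 0.6658
D_Moon = 0.6658 × 2.40 km = 1.60 km

D ≈ 1.60 km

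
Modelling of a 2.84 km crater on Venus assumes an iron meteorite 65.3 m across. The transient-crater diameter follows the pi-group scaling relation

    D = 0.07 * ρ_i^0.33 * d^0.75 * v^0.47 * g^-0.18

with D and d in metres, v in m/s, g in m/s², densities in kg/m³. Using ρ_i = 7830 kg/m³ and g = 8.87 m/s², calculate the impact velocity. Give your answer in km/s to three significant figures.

v ≈ 34.5 km/s

Rearranging for v: v = [D / (0.07 · 7830^0.33 · 65.3^0.75 · 8.87^-0.18)]^(1/0.47).
D = 2840 m.
7830^0.33 = 19.27
65.3^0.75 = 22.97
8.87^-0.18 = 0.6751
Denominator = 0.07 × 19.27 × 22.97 × 0.6751 = 20.92
D / 20.92 = 2840 / 20.92 = 135.8
v = 135.8^(1/0.47) = 135.8^2.1277 = 34528 m/s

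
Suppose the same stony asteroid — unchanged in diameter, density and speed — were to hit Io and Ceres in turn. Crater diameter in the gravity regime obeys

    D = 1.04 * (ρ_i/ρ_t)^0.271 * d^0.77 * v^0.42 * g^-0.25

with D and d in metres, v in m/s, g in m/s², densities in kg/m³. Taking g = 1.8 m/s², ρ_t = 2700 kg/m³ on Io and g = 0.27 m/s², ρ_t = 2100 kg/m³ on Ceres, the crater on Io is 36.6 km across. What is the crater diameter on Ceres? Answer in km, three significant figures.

D ≈ 63.0 km

The impactor-only factors (d, v, ρ_i) cancel in the ratio, leaving D_Ceres/D_Io = (g_Ceres/g_Io)^-0.25 · (ρ_t,Io/ρ_t,Ceres)^0.271.
(0.27/1.8)^-0.25 = 0.1500^-0.25 = 1.607
(2700/2100)^0.271 = 1.286^0.271 = 1.071
Ratio = 1.607 × 1.071 = 1.721
D_Ceres = 1.721 × 36.6 km = 63.0 km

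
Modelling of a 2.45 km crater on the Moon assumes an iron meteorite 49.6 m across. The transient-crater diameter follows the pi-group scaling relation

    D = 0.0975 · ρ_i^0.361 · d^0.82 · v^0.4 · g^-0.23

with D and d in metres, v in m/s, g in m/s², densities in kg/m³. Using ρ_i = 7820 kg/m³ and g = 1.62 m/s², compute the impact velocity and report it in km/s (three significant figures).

Rearranging for v: v = [D / (0.0975 · 7820^0.361 · 49.6^0.82 · 1.62^-0.23)]^(1/0.4).
D = 2450 m.
7820^0.361 = 25.44
49.6^0.82 = 24.56
1.62^-0.23 = 0.8950
Denominator = 0.0975 × 25.44 × 24.56 × 0.8950 = 54.52
D / 54.52 = 2450 / 54.52 = 44.94
v = 44.94^(1/0.4) = 44.94^2.5 = 13539 m/s

v ≈ 13.5 km/s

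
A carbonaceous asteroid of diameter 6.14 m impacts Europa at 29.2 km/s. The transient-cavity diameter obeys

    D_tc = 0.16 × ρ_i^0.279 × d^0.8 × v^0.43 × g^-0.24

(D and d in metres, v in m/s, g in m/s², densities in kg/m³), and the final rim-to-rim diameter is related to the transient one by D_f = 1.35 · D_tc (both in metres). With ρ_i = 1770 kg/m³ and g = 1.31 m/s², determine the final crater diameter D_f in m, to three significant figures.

D_f ≈ 580 m

v = 29200 m/s.
ρ_i^0.279 = 1770^0.279 = 8.057
d^0.8 = 6.14^0.8 = 4.271
v^0.43 = 29200^0.43 = 83.20
g^-0.24 = 1.31^-0.24 = 0.9372
D_tc = 0.16 × 8.057 × 4.271 × 83.20 × 0.9372 = 429.3 m
D_f = 1.35 × 429.3 = 579.6 m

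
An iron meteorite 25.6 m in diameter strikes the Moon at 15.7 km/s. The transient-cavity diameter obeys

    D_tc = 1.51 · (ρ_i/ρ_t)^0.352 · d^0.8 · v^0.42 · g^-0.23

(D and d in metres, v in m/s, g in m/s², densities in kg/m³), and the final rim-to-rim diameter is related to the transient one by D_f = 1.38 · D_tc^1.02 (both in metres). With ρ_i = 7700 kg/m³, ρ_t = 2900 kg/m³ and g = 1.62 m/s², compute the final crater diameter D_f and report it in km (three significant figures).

v = 15700 m/s.
(ρ_i/ρ_t)^0.352 = (7700/2900)^0.352 = 1.410
d^0.8 = 25.6^0.8 = 13.38
v^0.42 = 15700^0.42 = 57.85
g^-0.23 = 1.62^-0.23 = 0.8950
D_tc = 1.51 × 1.410 × 13.38 × 57.85 × 0.8950 = 1475 m
D_f = 1.38 × (1475)^1.02 = 2355 m
     = 2.355 km

D_f ≈ 2.36 km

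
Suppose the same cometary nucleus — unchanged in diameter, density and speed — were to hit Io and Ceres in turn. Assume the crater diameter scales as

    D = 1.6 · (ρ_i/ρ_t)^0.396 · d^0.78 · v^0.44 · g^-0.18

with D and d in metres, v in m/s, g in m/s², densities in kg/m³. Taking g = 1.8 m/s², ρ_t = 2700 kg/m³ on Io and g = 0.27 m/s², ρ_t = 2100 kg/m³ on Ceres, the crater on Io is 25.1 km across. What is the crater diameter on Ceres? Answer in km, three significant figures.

D ≈ 39.0 km

The impactor-only factors (d, v, ρ_i) cancel in the ratio, leaving D_Ceres/D_Io = (g_Ceres/g_Io)^-0.18 · (ρ_t,Io/ρ_t,Ceres)^0.396.
(0.27/1.8)^-0.18 = 0.1500^-0.18 = 1.407
(2700/2100)^0.396 = 1.286^0.396 = 1.105
Ratio = 1.407 × 1.105 = 1.555
D_Ceres = 1.555 × 25.1 km = 39.0 km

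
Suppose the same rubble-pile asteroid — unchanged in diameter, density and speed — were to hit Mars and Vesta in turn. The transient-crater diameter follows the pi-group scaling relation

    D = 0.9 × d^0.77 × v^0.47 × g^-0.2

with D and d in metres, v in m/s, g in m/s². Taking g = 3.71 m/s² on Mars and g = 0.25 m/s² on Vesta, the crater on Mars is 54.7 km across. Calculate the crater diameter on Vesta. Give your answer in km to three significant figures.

All impactor-dependent factors cancel in the ratio, leaving D_Vesta/D_Mars = (g_Vesta/g_Mars)^-0.2.
(0.25/3.71)^-0.2 = 0.06739^-0.2 = 1.715
D_Vesta = 1.715 × 54.7 km = 93.8 km

D ≈ 93.8 km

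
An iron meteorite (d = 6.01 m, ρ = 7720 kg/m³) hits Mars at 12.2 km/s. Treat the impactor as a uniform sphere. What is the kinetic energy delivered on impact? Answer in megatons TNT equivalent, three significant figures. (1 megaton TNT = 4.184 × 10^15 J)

E ≈ 0.0156 Mt TNT

v = 12200 m/s.
Mass m = (π/6) ρ d³ = (π/6) × 7720 × (6.01)³ = 8.775 × 10^5 kg
E = ½ m v² = 0.5 × 8.775 × 10^5 × (12200)² = 6.530 × 10^13 J
   = 6.530 × 10^13 / 4.184×10^15 = 0.01561 Mt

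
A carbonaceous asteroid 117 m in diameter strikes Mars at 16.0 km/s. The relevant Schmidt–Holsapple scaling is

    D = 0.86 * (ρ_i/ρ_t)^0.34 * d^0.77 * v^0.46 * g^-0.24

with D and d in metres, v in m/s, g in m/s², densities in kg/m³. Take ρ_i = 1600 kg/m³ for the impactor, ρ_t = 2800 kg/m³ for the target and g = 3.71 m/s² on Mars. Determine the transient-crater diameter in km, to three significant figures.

In SI units: v = 16000 m/s.
(ρ_i/ρ_t)^0.34 = (1600/2800)^0.34 = 0.8267
d^0.77 = 117^0.77 = 39.13
v^0.46 = 16000^0.46 = 85.88
g^-0.24 = 3.71^-0.24 = 0.7300
D = 0.86 × 0.8267 × 39.13 × 85.88 × 0.7300 = 1744 m
   = 1.744 km

D ≈ 1.74 km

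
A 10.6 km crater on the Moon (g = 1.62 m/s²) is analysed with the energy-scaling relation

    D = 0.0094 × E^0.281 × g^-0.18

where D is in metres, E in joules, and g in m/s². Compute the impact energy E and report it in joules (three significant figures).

E ≈ 4.70 × 10^21 J

Rearranging: E = [D / (0.0094 · g^-0.18)]^(1/0.281).
D = 10600 m.
g^-0.18 = 1.62^-0.18 = 0.9168
D / (0.0094 × 0.9168) = 10600 / (8.618 × 10^-3) = 1.230 × 10^6
E = (1.230 × 10^6)^3.5587 = 4.701 × 10^21 J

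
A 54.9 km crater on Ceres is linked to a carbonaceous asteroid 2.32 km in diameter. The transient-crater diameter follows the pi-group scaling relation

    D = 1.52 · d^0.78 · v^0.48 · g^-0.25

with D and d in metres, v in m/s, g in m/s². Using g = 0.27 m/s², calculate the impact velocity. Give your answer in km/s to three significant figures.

Rearranging for v: v = [D / (1.52 · 2320^0.78 · 0.27^-0.25)]^(1/0.48).
D = 54900 m.
2320^0.78 = 421.8
0.27^-0.25 = 1.387
Denominator = 1.52 × 421.8 × 1.387 = 889.3
D / 889.3 = 54900 / 889.3 = 61.73
v = 61.73^(1/0.48) = 61.73^2.0833 = 5372 m/s

v ≈ 5.37 km/s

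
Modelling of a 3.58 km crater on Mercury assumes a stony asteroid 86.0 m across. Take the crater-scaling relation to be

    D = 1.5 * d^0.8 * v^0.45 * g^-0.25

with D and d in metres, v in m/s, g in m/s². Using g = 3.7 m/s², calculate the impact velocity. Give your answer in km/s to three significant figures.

v ≈ 24.1 km/s

Rearranging for v: v = [D / (1.5 · 86^0.8 · 3.7^-0.25)]^(1/0.45).
D = 3580 m.
86^0.8 = 35.29
3.7^-0.25 = 0.7210
Denominator = 1.5 × 35.29 × 0.7210 = 38.17
D / 38.17 = 3580 / 38.17 = 93.79
v = 93.79^(1/0.45) = 93.79^2.2222 = 24128 m/s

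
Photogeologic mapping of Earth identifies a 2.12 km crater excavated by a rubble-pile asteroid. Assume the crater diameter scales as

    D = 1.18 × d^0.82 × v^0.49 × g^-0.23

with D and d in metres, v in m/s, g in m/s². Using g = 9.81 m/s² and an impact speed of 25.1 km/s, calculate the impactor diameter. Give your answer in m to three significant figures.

d ≈ 41.5 m

Rearranging for d: d = [D / (1.18 · 25100^0.49 · 9.81^-0.23)]^(1/0.82).
D = 2120 m.
25100^0.49 = 143.2
9.81^-0.23 = 0.5914
Denominator = 1.18 × 143.2 × 0.5914 = 99.93
D / 99.93 = 2120 / 99.93 = 21.21
d = 21.21^(1/0.82) = 21.21^1.2195 = 41.47 m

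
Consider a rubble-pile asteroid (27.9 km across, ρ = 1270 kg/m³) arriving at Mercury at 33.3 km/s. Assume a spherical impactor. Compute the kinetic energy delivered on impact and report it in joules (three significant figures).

E ≈ 8.01 × 10^24 J

d = 27900 m; v = 33300 m/s.
Mass m = (π/6) ρ d³ = (π/6) × 1270 × (27900)³ = 1.444 × 10^16 kg
E = ½ m v² = 0.5 × 1.444 × 10^16 × (33300)² = 8.006 × 10^24 J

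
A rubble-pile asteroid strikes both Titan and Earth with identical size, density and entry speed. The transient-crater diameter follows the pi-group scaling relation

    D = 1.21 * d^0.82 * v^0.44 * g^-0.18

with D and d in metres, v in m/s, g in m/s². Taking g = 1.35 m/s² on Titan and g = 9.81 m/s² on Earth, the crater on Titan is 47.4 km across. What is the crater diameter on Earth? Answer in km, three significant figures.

D ≈ 33.2 km

All impactor-dependent factors cancel in the ratio, leaving D_Earth/D_Titan = (g_Earth/g_Titan)^-0.18.
(9.81/1.35)^-0.18 = 7.267^-0.18 = 0.6998
D_Earth = 0.6998 × 47.4 km = 33.2 km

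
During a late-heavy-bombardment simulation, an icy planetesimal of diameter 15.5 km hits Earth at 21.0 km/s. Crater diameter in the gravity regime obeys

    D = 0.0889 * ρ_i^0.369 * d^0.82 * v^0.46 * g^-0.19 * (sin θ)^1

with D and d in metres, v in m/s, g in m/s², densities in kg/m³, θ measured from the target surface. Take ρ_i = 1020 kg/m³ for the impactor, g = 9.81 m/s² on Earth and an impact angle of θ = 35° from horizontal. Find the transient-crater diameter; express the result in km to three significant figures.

D ≈ 113 km

In SI units: d = 15500 m, v = 21000 m/s.
ρ_i^0.369 = 1020^0.369 = 12.89
d^0.82 = 15500^0.82 = 2729
v^0.46 = 21000^0.46 = 97.32
g^-0.19 = 9.81^-0.19 = 0.6480
(sin 35°)^1 = 0.5736^1 = 0.5736
D = 0.0889 × 12.89 × 2729 × 97.32 × 0.6480 × 0.5736 = 1.131 × 10^5 m
   = 113.1 km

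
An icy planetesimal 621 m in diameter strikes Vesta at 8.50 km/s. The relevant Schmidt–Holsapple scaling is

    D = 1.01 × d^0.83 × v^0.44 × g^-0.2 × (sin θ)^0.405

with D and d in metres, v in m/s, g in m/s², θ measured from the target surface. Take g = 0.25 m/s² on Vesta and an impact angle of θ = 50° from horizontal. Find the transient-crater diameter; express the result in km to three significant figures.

D ≈ 13.3 km

In SI units: v = 8500 m/s.
d^0.83 = 621^0.83 = 208.1
v^0.44 = 8500^0.44 = 53.57
g^-0.2 = 0.25^-0.2 = 1.320
(sin 50°)^0.405 = 0.7660^0.405 = 0.8977
D = 1.01 × 208.1 × 53.57 × 1.320 × 0.8977 = 13342 m
   = 13.34 km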